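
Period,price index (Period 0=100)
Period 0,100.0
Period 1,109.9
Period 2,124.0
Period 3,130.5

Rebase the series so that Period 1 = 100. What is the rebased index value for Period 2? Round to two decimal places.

112.83

Rebased(Period 2) = 124.0 / 109.9 × 100 = 112.8298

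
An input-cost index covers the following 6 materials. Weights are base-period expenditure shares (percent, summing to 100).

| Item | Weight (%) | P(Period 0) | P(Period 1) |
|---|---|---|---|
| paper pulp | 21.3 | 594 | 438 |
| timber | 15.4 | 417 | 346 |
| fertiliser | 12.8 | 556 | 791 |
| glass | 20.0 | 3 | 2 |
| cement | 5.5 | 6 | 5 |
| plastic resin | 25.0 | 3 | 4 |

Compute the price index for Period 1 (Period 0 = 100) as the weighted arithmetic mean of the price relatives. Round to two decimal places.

97.94

paper pulp: 21.3 × (438/594) = 21.3 × 0.737374 = 15.7061
timber: 15.4 × (346/417) = 15.4 × 0.829736 = 12.7779
fertiliser: 12.8 × (791/556) = 12.8 × 1.422662 = 18.2101
glass: 20.0 × (2/3) = 20.0 × 0.666667 = 13.3333
cement: 5.5 × (5/6) = 5.5 × 0.833333 = 4.5833
plastic resin: 25.0 × (4/3) = 25.0 × 1.333333 = 33.3333
Index = Σ wᵢ·(p₁ᵢ/p₀ᵢ) = 15.7061 + 12.7779 + 18.2101 + 13.3333 + 4.5833 + 33.3333 = 97.9441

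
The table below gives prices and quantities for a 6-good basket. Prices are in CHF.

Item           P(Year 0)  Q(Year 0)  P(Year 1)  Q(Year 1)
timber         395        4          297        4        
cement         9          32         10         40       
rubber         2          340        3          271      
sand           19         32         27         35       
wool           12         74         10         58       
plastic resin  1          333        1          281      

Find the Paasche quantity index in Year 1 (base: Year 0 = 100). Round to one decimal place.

Paasche quantity index uses current-period prices as weights.
ΣP(Year 1)·Q(Year 1) = 297×4 + 10×40 + 3×271 + 27×35 + 10×58 + 1×281 = 1188 + 400 + 813 + 945 + 580 + 281 = 4207
ΣP(Year 1)·Q(Year 0) = 297×4 + 10×32 + 3×340 + 27×32 + 10×74 + 1×333 = 1188 + 320 + 1020 + 864 + 740 + 333 = 4465
Index = 4207 / 4465 × 100 = 94.2217

94.2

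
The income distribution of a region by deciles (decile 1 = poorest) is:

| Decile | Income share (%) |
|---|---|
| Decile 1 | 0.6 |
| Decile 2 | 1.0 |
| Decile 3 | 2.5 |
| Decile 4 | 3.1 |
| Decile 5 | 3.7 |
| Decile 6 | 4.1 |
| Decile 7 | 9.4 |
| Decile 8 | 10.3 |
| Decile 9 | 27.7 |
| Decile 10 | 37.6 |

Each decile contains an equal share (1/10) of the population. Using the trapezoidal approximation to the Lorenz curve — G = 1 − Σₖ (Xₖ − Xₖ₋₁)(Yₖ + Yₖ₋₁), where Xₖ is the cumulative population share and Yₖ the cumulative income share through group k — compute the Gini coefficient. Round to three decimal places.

Cumulative income shares Yₖ: 0.0060, 0.0160, 0.0410, 0.0720, 0.1090, 0.1500, 0.2440, 0.3470, 0.6240, 1.0000
Σ (Xₖ−Xₖ₋₁)(Yₖ+Yₖ₋₁) = (1/10)(0.0060+0.0000) + (1/10)(0.0160+0.0060) + (1/10)(0.0410+0.0160) + (1/10)(0.0720+0.0410) + (1/10)(0.1090+0.0720) + (1/10)(0.1500+0.1090) + (1/10)(0.2440+0.1500) + (1/10)(0.3470+0.2440) + (1/10)(0.6240+0.3470) + (1/10)(1.0000+0.6240)
  = 0.0006 + 0.0022 + 0.0057 + 0.0113 + 0.0181 + 0.0259 + 0.0394 + 0.0591 + 0.0971 + 0.1624 = 0.4218
G = 1 − 0.4218 = 0.5782

0.578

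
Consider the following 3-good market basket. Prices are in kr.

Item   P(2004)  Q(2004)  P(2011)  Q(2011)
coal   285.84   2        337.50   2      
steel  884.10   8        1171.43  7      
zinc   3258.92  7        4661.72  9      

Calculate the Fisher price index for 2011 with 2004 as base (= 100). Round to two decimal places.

Laspeyres component (base-period weights):
ΣP(2011)Q(2004) = 337.50×2 + 1171.43×8 + 4661.72×7 = 675 + 9371.44 + 32632.04 = 42678.48
ΣP(2004)Q(2004) = 285.84×2 + 884.10×8 + 3258.92×7 = 571.68 + 7072.8 + 22812.44 = 30456.92
L = 42678.48 / 30456.92 × 100 = 140.1274
Paasche component (current-period weights):
ΣP(2011)Q(2011) = 337.50×2 + 1171.43×7 + 4661.72×9 = 675 + 8200.01 + 41955.48 = 50830.49
ΣP(2004)Q(2011) = 285.84×2 + 884.10×7 + 3258.92×9 = 571.68 + 6188.7 + 29330.28 = 36090.66
P = 50830.49 / 36090.66 × 100 = 140.8411
Fisher = √(L × P) = √(140.1274 × 140.8411) = 140.4838

140.48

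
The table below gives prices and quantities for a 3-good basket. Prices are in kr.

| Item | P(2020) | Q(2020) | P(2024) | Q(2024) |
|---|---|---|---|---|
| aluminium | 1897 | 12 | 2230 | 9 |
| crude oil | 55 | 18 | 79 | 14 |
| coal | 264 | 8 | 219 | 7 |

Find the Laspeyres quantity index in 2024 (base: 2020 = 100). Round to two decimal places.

Laspeyres quantity index uses base-period prices as weights.
ΣP(2020)·Q(2024) = 1897×9 + 55×14 + 264×7 = 17073 + 770 + 1848 = 19691
ΣP(2020)·Q(2020) = 1897×12 + 55×18 + 264×8 = 22764 + 990 + 2112 = 25866
Index = 19691 / 25866 × 100 = 76.1270

76.13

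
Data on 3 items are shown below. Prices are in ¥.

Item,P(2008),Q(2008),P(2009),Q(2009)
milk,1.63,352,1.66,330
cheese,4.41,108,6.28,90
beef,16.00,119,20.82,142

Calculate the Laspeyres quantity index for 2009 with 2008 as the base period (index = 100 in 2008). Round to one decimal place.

108.6

Laspeyres quantity index uses base-period prices as weights.
ΣP(2008)·Q(2009) = 1.63×330 + 4.41×90 + 16.00×142 = 537.9 + 396.9 + 2272 = 3206.8
ΣP(2008)·Q(2008) = 1.63×352 + 4.41×108 + 16.00×119 = 573.76 + 476.28 + 1904 = 2954.04
Index = 3206.8 / 2954.04 × 100 = 108.5564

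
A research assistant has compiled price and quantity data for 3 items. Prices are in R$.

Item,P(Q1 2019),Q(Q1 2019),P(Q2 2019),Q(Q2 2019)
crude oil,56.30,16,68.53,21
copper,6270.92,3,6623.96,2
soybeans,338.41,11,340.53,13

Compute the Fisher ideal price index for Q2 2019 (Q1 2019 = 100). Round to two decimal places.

Laspeyres component (base-period weights):
ΣP(Q2 2019)Q(Q1 2019) = 68.53×16 + 6623.96×3 + 340.53×11 = 1096.48 + 19871.88 + 3745.83 = 24714.19
ΣP(Q1 2019)Q(Q1 2019) = 56.30×16 + 6270.92×3 + 338.41×11 = 900.8 + 18812.76 + 3722.51 = 23436.07
L = 24714.19 / 23436.07 × 100 = 105.4536
Paasche component (current-period weights):
ΣP(Q2 2019)Q(Q2 2019) = 68.53×21 + 6623.96×2 + 340.53×13 = 1439.13 + 13247.92 + 4426.89 = 19113.94
ΣP(Q1 2019)Q(Q2 2019) = 56.30×21 + 6270.92×2 + 338.41×13 = 1182.3 + 12541.84 + 4399.33 = 18123.47
P = 19113.94 / 18123.47 × 100 = 105.4651
Fisher = √(L × P) = √(105.4536 × 105.4651) = 105.4594

105.46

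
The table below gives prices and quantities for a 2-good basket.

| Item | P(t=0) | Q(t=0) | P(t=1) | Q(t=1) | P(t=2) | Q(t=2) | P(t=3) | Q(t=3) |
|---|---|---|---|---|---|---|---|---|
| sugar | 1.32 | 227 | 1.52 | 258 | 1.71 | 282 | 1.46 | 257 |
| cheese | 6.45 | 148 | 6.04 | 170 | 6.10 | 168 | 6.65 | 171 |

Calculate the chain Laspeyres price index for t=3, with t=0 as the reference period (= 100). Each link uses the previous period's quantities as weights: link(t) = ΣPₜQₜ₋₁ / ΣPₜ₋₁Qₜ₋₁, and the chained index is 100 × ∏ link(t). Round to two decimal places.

104.40

Link t=0→t=1:
ΣP(t=1)Q(t=0) = 1.52×227 + 6.04×148 = 345.04 + 893.92 = 1238.96
ΣP(t=0)Q(t=0) = 1.32×227 + 6.45×148 = 299.64 + 954.6 = 1254.24
link = 1238.96/1254.24 = 0.987817
Link t=1→t=2:
ΣP(t=2)Q(t=1) = 1.71×258 + 6.10×170 = 441.18 + 1037 = 1478.18
ΣP(t=1)Q(t=1) = 1.52×258 + 6.04×170 = 392.16 + 1026.8 = 1418.96
link = 1478.18/1418.96 = 1.041735
Link t=2→t=3:
ΣP(t=3)Q(t=2) = 1.46×282 + 6.65×168 = 411.72 + 1117.2 = 1528.92
ΣP(t=2)Q(t=2) = 1.71×282 + 6.10×168 = 482.22 + 1024.8 = 1507.02
link = 1528.92/1507.02 = 1.014532
Chained index = 100 × 0.987817 × 1.041735 × 1.014532 = 104.3998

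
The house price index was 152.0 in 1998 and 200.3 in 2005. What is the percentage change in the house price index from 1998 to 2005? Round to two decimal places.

31.78%

Change = (200.3 − 152.0) / 152.0 × 100
       = 48.3 / 152.0 × 100 = 31.7763%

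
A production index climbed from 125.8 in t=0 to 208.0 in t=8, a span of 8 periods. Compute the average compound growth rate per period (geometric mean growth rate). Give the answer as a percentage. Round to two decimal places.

6.49%

Growth factor = (208.0/125.8)^(1/8) = (1.653418)^(1/8) = 1.064873
Growth rate = 1.064873 − 1 = 0.064873 = 6.4873%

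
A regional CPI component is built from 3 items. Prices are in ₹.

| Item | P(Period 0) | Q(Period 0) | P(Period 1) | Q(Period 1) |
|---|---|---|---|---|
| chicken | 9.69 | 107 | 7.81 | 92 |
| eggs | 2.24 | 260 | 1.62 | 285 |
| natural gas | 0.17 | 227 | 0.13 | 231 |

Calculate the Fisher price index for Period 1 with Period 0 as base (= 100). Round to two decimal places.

77.36

Laspeyres component (base-period weights):
ΣP(Period 1)Q(Period 0) = 7.81×107 + 1.62×260 + 0.13×227 = 835.67 + 421.2 + 29.51 = 1286.38
ΣP(Period 0)Q(Period 0) = 9.69×107 + 2.24×260 + 0.17×227 = 1036.83 + 582.4 + 38.59 = 1657.82
L = 1286.38 / 1657.82 × 100 = 77.5947
Paasche component (current-period weights):
ΣP(Period 1)Q(Period 1) = 7.81×92 + 1.62×285 + 0.13×231 = 718.52 + 461.7 + 30.03 = 1210.25
ΣP(Period 0)Q(Period 1) = 9.69×92 + 2.24×285 + 0.17×231 = 891.48 + 638.4 + 39.27 = 1569.15
P = 1210.25 / 1569.15 × 100 = 77.1277
Fisher = √(L × P) = √(77.5947 × 77.1277) = 77.3609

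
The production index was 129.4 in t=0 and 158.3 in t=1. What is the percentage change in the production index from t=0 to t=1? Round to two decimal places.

Change = (158.3 − 129.4) / 129.4 × 100
       = 28.9 / 129.4 × 100 = 22.3338%

22.33%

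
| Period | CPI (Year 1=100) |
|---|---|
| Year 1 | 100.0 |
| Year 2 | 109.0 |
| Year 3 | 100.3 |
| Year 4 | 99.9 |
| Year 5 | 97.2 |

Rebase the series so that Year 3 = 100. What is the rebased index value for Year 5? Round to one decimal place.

Rebased(Year 5) = 97.2 / 100.3 × 100 = 96.9093

96.9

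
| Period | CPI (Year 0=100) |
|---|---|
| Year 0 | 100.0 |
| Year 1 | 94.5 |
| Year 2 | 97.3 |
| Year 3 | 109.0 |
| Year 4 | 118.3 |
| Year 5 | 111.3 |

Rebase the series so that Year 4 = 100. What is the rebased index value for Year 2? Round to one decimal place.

82.2

Rebased(Year 2) = 97.3 / 118.3 × 100 = 82.2485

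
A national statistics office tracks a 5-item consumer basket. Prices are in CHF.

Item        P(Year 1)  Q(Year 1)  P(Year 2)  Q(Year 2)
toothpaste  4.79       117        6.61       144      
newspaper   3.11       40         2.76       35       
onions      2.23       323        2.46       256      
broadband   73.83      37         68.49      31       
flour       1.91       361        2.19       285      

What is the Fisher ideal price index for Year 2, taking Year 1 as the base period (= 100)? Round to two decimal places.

Laspeyres component (base-period weights):
ΣP(Year 2)Q(Year 1) = 6.61×117 + 2.76×40 + 2.46×323 + 68.49×37 + 2.19×361 = 773.37 + 110.4 + 794.58 + 2534.13 + 790.59 = 5003.07
ΣP(Year 1)Q(Year 1) = 4.79×117 + 3.11×40 + 2.23×323 + 73.83×37 + 1.91×361 = 560.43 + 124.4 + 720.29 + 2731.71 + 689.51 = 4826.34
L = 5003.07 / 4826.34 × 100 = 103.6618
Paasche component (current-period weights):
ΣP(Year 2)Q(Year 2) = 6.61×144 + 2.76×35 + 2.46×256 + 68.49×31 + 2.19×285 = 951.84 + 96.6 + 629.76 + 2123.19 + 624.15 = 4425.54
ΣP(Year 1)Q(Year 2) = 4.79×144 + 3.11×35 + 2.23×256 + 73.83×31 + 1.91×285 = 689.76 + 108.85 + 570.88 + 2288.73 + 544.35 = 4202.57
P = 4425.54 / 4202.57 × 100 = 105.3056
Fisher = √(L × P) = √(103.6618 × 105.3056) = 104.4804

104.48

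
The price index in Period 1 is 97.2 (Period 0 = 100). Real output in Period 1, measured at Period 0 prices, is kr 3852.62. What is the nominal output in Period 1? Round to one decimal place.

3744.7

Nominal = Real × (Index/100) = 3852.62 × (97.2/100)
        = 3852.62 × 0.972 = 3744.7466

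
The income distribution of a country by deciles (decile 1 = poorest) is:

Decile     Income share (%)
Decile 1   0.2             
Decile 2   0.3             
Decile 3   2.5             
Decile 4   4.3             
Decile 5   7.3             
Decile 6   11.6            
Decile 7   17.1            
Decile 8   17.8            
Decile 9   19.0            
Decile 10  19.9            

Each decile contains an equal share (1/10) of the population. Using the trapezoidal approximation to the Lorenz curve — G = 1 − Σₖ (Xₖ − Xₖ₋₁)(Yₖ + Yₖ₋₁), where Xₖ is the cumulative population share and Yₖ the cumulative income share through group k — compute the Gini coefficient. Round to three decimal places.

0.427

Cumulative income shares Yₖ: 0.0020, 0.0050, 0.0300, 0.0730, 0.1460, 0.2620, 0.4330, 0.6110, 0.8010, 1.0000
Σ (Xₖ−Xₖ₋₁)(Yₖ+Yₖ₋₁) = (1/10)(0.0020+0.0000) + (1/10)(0.0050+0.0020) + (1/10)(0.0300+0.0050) + (1/10)(0.0730+0.0300) + (1/10)(0.1460+0.0730) + (1/10)(0.2620+0.1460) + (1/10)(0.4330+0.2620) + (1/10)(0.6110+0.4330) + (1/10)(0.8010+0.6110) + (1/10)(1.0000+0.8010)
  = 0.0002 + 0.0007 + 0.0035 + 0.0103 + 0.0219 + 0.0408 + 0.0695 + 0.1044 + 0.1412 + 0.1801 = 0.5726
G = 1 − 0.5726 = 0.4274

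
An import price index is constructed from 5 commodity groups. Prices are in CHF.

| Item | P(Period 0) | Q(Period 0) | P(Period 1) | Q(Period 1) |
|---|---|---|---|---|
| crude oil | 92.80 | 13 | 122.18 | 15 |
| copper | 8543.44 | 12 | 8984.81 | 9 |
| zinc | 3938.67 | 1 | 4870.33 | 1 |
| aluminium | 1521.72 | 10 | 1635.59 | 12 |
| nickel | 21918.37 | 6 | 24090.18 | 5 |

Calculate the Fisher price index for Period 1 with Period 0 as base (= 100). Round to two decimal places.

108.27

Laspeyres component (base-period weights):
ΣP(Period 1)Q(Period 0) = 122.18×13 + 8984.81×12 + 4870.33×1 + 1635.59×10 + 24090.18×6 = 1588.34 + 107817.72 + 4870.33 + 16355.9 + 144541.08 = 275173.37
ΣP(Period 0)Q(Period 0) = 92.80×13 + 8543.44×12 + 3938.67×1 + 1521.72×10 + 21918.37×6 = 1206.4 + 102521.28 + 3938.67 + 15217.2 + 131510.22 = 254393.77
L = 275173.37 / 254393.77 × 100 = 108.1683
Paasche component (current-period weights):
ΣP(Period 1)Q(Period 1) = 122.18×15 + 8984.81×9 + 4870.33×1 + 1635.59×12 + 24090.18×5 = 1832.7 + 80863.29 + 4870.33 + 19627.08 + 120450.9 = 227644.3
ΣP(Period 0)Q(Period 1) = 92.80×15 + 8543.44×9 + 3938.67×1 + 1521.72×12 + 21918.37×5 = 1392 + 76890.96 + 3938.67 + 18260.64 + 109591.85 = 210074.12
P = 227644.3 / 210074.12 × 100 = 108.3638
Fisher = √(L × P) = √(108.1683 × 108.3638) = 108.2660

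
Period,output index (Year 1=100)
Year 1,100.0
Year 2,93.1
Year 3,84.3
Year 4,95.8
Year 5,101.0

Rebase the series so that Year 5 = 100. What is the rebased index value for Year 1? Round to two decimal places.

Rebased(Year 1) = 100.0 / 101.0 × 100 = 99.0099

99.01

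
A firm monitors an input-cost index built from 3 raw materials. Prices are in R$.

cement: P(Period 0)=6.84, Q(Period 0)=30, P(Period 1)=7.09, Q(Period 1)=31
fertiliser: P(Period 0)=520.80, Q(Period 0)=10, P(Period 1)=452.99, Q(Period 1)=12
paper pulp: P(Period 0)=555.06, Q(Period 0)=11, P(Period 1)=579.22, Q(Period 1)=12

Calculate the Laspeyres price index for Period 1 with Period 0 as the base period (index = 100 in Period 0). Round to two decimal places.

Laspeyres price index uses base-period quantities as weights.
ΣP(Period 1)·Q(Period 0) = 7.09×30 + 452.99×10 + 579.22×11 = 212.7 + 4529.9 + 6371.42 = 11114.02
ΣP(Period 0)·Q(Period 0) = 6.84×30 + 520.80×10 + 555.06×11 = 205.2 + 5208 + 6105.66 = 11518.86
Index = 11114.02 / 11518.86 × 100 = 96.4854

96.49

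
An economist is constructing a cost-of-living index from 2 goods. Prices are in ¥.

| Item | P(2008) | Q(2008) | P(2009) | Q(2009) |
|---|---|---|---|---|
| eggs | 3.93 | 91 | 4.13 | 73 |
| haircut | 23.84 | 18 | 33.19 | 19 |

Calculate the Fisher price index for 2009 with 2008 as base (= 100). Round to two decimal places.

124.84

Laspeyres component (base-period weights):
ΣP(2009)Q(2008) = 4.13×91 + 33.19×18 = 375.83 + 597.42 = 973.25
ΣP(2008)Q(2008) = 3.93×91 + 23.84×18 = 357.63 + 429.12 = 786.75
L = 973.25 / 786.75 × 100 = 123.7051
Paasche component (current-period weights):
ΣP(2009)Q(2009) = 4.13×73 + 33.19×19 = 301.49 + 630.61 = 932.1
ΣP(2008)Q(2009) = 3.93×73 + 23.84×19 = 286.89 + 452.96 = 739.85
P = 932.1 / 739.85 × 100 = 125.9850
Fisher = √(L × P) = √(123.7051 × 125.9850) = 124.8399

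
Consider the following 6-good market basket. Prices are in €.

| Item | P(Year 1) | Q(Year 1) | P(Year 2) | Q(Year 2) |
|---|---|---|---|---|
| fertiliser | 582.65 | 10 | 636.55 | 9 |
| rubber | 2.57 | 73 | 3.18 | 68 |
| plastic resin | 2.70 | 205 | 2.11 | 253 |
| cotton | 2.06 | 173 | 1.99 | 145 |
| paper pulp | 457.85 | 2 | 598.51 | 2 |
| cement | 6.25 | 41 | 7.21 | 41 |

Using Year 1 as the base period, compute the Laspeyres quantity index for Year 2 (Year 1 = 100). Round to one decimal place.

Laspeyres quantity index uses base-period prices as weights.
ΣP(Year 1)·Q(Year 2) = 582.65×9 + 2.57×68 + 2.70×253 + 2.06×145 + 457.85×2 + 6.25×41 = 5243.85 + 174.76 + 683.1 + 298.7 + 915.7 + 256.25 = 7572.36
ΣP(Year 1)·Q(Year 1) = 582.65×10 + 2.57×73 + 2.70×205 + 2.06×173 + 457.85×2 + 6.25×41 = 5826.5 + 187.61 + 553.5 + 356.38 + 915.7 + 256.25 = 8095.94
Index = 7572.36 / 8095.94 × 100 = 93.5328

93.5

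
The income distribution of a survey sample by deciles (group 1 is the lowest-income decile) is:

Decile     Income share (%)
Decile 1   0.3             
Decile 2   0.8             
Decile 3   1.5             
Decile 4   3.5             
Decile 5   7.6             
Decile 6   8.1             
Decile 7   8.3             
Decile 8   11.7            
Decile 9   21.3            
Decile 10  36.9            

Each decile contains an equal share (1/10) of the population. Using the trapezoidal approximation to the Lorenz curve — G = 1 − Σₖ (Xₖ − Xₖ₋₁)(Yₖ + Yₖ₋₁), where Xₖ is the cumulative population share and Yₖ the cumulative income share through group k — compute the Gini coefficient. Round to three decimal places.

0.539

Cumulative income shares Yₖ: 0.0030, 0.0110, 0.0260, 0.0610, 0.1370, 0.2180, 0.3010, 0.4180, 0.6310, 1.0000
Σ (Xₖ−Xₖ₋₁)(Yₖ+Yₖ₋₁) = (1/10)(0.0030+0.0000) + (1/10)(0.0110+0.0030) + (1/10)(0.0260+0.0110) + (1/10)(0.0610+0.0260) + (1/10)(0.1370+0.0610) + (1/10)(0.2180+0.1370) + (1/10)(0.3010+0.2180) + (1/10)(0.4180+0.3010) + (1/10)(0.6310+0.4180) + (1/10)(1.0000+0.6310)
  = 0.0003 + 0.0014 + 0.0037 + 0.0087 + 0.0198 + 0.0355 + 0.0519 + 0.0719 + 0.1049 + 0.1631 = 0.4612
G = 1 − 0.4612 = 0.5388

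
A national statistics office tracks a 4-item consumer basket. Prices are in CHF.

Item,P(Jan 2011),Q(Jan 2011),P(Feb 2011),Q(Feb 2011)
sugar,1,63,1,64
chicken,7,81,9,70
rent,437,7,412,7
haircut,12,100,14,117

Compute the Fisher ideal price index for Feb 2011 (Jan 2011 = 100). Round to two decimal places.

103.90

Laspeyres component (base-period weights):
ΣP(Feb 2011)Q(Jan 2011) = 1×63 + 9×81 + 412×7 + 14×100 = 63 + 729 + 2884 + 1400 = 5076
ΣP(Jan 2011)Q(Jan 2011) = 1×63 + 7×81 + 437×7 + 12×100 = 63 + 567 + 3059 + 1200 = 4889
L = 5076 / 4889 × 100 = 103.8249
Paasche component (current-period weights):
ΣP(Feb 2011)Q(Feb 2011) = 1×64 + 9×70 + 412×7 + 14×117 = 64 + 630 + 2884 + 1638 = 5216
ΣP(Jan 2011)Q(Feb 2011) = 1×64 + 7×70 + 437×7 + 12×117 = 64 + 490 + 3059 + 1404 = 5017
P = 5216 / 5017 × 100 = 103.9665
Fisher = √(L × P) = √(103.8249 × 103.9665) = 103.8957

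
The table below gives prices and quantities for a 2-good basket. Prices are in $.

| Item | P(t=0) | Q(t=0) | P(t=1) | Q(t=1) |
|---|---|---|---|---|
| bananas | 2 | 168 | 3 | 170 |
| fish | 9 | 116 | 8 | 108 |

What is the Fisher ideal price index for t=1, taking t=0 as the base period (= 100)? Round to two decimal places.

Laspeyres component (base-period weights):
ΣP(t=1)Q(t=0) = 3×168 + 8×116 = 504 + 928 = 1432
ΣP(t=0)Q(t=0) = 2×168 + 9×116 = 336 + 1044 = 1380
L = 1432 / 1380 × 100 = 103.7681
Paasche component (current-period weights):
ΣP(t=1)Q(t=1) = 3×170 + 8×108 = 510 + 864 = 1374
ΣP(t=0)Q(t=1) = 2×170 + 9×108 = 340 + 972 = 1312
P = 1374 / 1312 × 100 = 104.7256
Fisher = √(L × P) = √(103.7681 × 104.7256) = 104.2458

104.25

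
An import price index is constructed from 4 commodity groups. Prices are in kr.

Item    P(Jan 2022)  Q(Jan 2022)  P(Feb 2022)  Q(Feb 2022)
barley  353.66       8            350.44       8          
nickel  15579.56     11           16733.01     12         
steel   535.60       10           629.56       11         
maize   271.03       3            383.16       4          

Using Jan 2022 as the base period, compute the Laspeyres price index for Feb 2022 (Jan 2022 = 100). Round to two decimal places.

107.73

Laspeyres price index uses base-period quantities as weights.
ΣP(Feb 2022)·Q(Jan 2022) = 350.44×8 + 16733.01×11 + 629.56×10 + 383.16×3 = 2803.52 + 184063.11 + 6295.6 + 1149.48 = 194311.71
ΣP(Jan 2022)·Q(Jan 2022) = 353.66×8 + 15579.56×11 + 535.60×10 + 271.03×3 = 2829.28 + 171375.16 + 5356 + 813.09 = 180373.53
Index = 194311.71 / 180373.53 × 100 = 107.7274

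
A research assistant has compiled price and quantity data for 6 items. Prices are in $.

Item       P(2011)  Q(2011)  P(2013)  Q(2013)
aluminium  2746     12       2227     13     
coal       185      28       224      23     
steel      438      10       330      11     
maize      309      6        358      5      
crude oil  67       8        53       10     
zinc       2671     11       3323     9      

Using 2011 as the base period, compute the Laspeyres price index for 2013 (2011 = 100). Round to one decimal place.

Laspeyres price index uses base-period quantities as weights.
ΣP(2013)·Q(2011) = 2227×12 + 224×28 + 330×10 + 358×6 + 53×8 + 3323×11 = 26724 + 6272 + 3300 + 2148 + 424 + 36553 = 75421
ΣP(2011)·Q(2011) = 2746×12 + 185×28 + 438×10 + 309×6 + 67×8 + 2671×11 = 32952 + 5180 + 4380 + 1854 + 536 + 29381 = 74283
Index = 75421 / 74283 × 100 = 101.5320

101.5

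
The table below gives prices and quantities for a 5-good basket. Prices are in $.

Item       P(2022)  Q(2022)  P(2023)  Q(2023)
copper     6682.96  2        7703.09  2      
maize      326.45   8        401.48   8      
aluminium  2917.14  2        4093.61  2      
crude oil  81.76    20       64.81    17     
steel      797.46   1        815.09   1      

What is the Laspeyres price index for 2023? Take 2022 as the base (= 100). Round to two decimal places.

119.27

Laspeyres price index uses base-period quantities as weights.
ΣP(2023)·Q(2022) = 7703.09×2 + 401.48×8 + 4093.61×2 + 64.81×20 + 815.09×1 = 15406.18 + 3211.84 + 8187.22 + 1296.2 + 815.09 = 28916.53
ΣP(2022)·Q(2022) = 6682.96×2 + 326.45×8 + 2917.14×2 + 81.76×20 + 797.46×1 = 13365.92 + 2611.6 + 5834.28 + 1635.2 + 797.46 = 24244.46
Index = 28916.53 / 24244.46 × 100 = 119.2707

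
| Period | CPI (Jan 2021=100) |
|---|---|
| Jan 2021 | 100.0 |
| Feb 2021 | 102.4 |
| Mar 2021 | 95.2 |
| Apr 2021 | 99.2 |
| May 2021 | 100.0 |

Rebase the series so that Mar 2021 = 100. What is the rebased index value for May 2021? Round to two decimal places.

105.04

Rebased(May 2021) = 100.0 / 95.2 × 100 = 105.0420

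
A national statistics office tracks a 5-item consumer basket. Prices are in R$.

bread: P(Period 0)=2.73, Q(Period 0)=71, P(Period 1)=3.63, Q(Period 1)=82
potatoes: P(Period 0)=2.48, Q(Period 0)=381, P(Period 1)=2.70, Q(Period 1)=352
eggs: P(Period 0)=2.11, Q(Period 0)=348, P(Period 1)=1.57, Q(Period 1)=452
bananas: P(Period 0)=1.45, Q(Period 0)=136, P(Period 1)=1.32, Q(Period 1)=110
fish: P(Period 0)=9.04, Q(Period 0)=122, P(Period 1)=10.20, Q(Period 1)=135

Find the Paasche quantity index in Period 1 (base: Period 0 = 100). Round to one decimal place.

106.9

Paasche quantity index uses current-period prices as weights.
ΣP(Period 1)·Q(Period 1) = 3.63×82 + 2.70×352 + 1.57×452 + 1.32×110 + 10.20×135 = 297.66 + 950.4 + 709.64 + 145.2 + 1377 = 3479.9
ΣP(Period 1)·Q(Period 0) = 3.63×71 + 2.70×381 + 1.57×348 + 1.32×136 + 10.20×122 = 257.73 + 1028.7 + 546.36 + 179.52 + 1244.4 = 3256.71
Index = 3479.9 / 3256.71 × 100 = 106.8532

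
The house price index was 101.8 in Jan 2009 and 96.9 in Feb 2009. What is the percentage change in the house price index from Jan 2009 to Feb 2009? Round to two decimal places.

Change = (96.9 − 101.8) / 101.8 × 100
       = -4.9 / 101.8 × 100 = -4.8134%

-4.81%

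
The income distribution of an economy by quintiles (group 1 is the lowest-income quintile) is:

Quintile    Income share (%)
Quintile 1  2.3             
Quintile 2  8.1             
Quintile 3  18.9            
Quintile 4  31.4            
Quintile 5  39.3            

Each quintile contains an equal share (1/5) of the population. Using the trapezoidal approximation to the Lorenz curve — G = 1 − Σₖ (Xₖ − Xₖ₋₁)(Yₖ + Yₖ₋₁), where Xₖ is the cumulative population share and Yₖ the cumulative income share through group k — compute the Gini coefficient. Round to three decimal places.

Cumulative income shares Yₖ: 0.0230, 0.1040, 0.2930, 0.6070, 1.0000
Σ (Xₖ−Xₖ₋₁)(Yₖ+Yₖ₋₁) = (1/5)(0.0230+0.0000) + (1/5)(0.1040+0.0230) + (1/5)(0.2930+0.1040) + (1/5)(0.6070+0.2930) + (1/5)(1.0000+0.6070)
  = 0.0046 + 0.0254 + 0.0794 + 0.1800 + 0.3214 = 0.6108
G = 1 − 0.6108 = 0.3892

0.389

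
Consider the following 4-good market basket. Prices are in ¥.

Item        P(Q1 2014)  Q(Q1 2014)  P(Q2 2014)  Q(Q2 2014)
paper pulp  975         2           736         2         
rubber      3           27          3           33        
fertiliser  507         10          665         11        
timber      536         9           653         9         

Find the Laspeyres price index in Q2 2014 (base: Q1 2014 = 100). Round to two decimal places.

Laspeyres price index uses base-period quantities as weights.
ΣP(Q2 2014)·Q(Q1 2014) = 736×2 + 3×27 + 665×10 + 653×9 = 1472 + 81 + 6650 + 5877 = 14080
ΣP(Q1 2014)·Q(Q1 2014) = 975×2 + 3×27 + 507×10 + 536×9 = 1950 + 81 + 5070 + 4824 = 11925
Index = 14080 / 11925 × 100 = 118.0713

118.07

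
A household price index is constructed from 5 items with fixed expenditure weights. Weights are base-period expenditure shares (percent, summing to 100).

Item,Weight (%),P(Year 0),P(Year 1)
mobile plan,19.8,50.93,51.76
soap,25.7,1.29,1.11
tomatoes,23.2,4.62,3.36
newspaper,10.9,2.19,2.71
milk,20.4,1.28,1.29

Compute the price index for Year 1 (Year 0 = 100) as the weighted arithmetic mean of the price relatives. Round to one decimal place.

93.2

mobile plan: 19.8 × (51.76/50.93) = 19.8 × 1.016297 = 20.1227
soap: 25.7 × (1.11/1.29) = 25.7 × 0.860465 = 22.1140
tomatoes: 23.2 × (3.36/4.62) = 23.2 × 0.727273 = 16.8727
newspaper: 10.9 × (2.71/2.19) = 10.9 × 1.237443 = 13.4881
milk: 20.4 × (1.29/1.28) = 20.4 × 1.007812 = 20.5594
Index = Σ wᵢ·(p₁ᵢ/p₀ᵢ) = 20.1227 + 22.1140 + 16.8727 + 13.4881 + 20.5594 = 93.1569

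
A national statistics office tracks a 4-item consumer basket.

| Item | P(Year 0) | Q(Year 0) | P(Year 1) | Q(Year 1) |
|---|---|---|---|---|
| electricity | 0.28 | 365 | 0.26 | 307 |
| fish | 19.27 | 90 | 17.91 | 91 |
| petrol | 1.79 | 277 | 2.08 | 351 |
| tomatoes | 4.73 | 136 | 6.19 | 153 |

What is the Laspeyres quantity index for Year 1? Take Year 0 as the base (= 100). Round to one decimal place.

Laspeyres quantity index uses base-period prices as weights.
ΣP(Year 0)·Q(Year 1) = 0.28×307 + 19.27×91 + 1.79×351 + 4.73×153 = 85.96 + 1753.57 + 628.29 + 723.69 = 3191.51
ΣP(Year 0)·Q(Year 0) = 0.28×365 + 19.27×90 + 1.79×277 + 4.73×136 = 102.2 + 1734.3 + 495.83 + 643.28 = 2975.61
Index = 3191.51 / 2975.61 × 100 = 107.2557

107.3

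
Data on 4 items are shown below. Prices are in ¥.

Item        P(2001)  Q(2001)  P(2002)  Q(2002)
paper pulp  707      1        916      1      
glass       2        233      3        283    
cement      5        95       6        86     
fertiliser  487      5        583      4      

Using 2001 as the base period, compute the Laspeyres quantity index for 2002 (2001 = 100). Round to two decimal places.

Laspeyres quantity index uses base-period prices as weights.
ΣP(2001)·Q(2002) = 707×1 + 2×283 + 5×86 + 487×4 = 707 + 566 + 430 + 1948 = 3651
ΣP(2001)·Q(2001) = 707×1 + 2×233 + 5×95 + 487×5 = 707 + 466 + 475 + 2435 = 4083
Index = 3651 / 4083 × 100 = 89.4195

89.42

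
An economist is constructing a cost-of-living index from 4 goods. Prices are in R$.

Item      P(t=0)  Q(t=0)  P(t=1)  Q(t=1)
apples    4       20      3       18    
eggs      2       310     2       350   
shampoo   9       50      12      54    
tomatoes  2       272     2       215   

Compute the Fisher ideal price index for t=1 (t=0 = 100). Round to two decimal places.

108.10

Laspeyres component (base-period weights):
ΣP(t=1)Q(t=0) = 3×20 + 2×310 + 12×50 + 2×272 = 60 + 620 + 600 + 544 = 1824
ΣP(t=0)Q(t=0) = 4×20 + 2×310 + 9×50 + 2×272 = 80 + 620 + 450 + 544 = 1694
L = 1824 / 1694 × 100 = 107.6741
Paasche component (current-period weights):
ΣP(t=1)Q(t=1) = 3×18 + 2×350 + 12×54 + 2×215 = 54 + 700 + 648 + 430 = 1832
ΣP(t=0)Q(t=1) = 4×18 + 2×350 + 9×54 + 2×215 = 72 + 700 + 486 + 430 = 1688
P = 1832 / 1688 × 100 = 108.5308
Fisher = √(L × P) = √(107.6741 × 108.5308) = 108.1016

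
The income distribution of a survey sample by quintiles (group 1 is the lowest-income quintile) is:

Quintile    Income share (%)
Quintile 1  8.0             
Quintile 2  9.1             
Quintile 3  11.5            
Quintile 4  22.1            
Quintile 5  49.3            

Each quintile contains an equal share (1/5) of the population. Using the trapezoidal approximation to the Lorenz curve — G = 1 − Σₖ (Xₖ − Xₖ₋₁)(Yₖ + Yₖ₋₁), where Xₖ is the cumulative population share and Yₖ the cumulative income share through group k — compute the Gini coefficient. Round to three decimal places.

0.382

Cumulative income shares Yₖ: 0.0800, 0.1710, 0.2860, 0.5070, 1.0000
Σ (Xₖ−Xₖ₋₁)(Yₖ+Yₖ₋₁) = (1/5)(0.0800+0.0000) + (1/5)(0.1710+0.0800) + (1/5)(0.2860+0.1710) + (1/5)(0.5070+0.2860) + (1/5)(1.0000+0.5070)
  = 0.0160 + 0.0502 + 0.0914 + 0.1586 + 0.3014 = 0.6176
G = 1 − 0.6176 = 0.3824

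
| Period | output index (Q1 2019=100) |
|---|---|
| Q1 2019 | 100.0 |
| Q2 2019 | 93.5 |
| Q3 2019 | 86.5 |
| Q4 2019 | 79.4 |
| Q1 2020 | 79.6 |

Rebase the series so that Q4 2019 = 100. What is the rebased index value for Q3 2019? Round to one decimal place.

108.9

Rebased(Q3 2019) = 86.5 / 79.4 × 100 = 108.9421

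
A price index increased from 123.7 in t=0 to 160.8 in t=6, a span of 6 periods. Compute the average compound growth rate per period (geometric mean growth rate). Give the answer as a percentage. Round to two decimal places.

4.47%

Growth factor = (160.8/123.7)^(1/6) = (1.299919)^(1/6) = 1.044687
Growth rate = 1.044687 − 1 = 0.044687 = 4.4687%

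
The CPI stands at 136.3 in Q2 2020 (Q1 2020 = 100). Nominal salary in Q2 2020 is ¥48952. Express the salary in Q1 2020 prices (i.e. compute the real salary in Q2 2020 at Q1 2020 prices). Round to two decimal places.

35914.89

Real = Nominal ÷ (Index/100) = 48952 ÷ (136.3/100)
     = 48952 ÷ 1.363 = 35914.8936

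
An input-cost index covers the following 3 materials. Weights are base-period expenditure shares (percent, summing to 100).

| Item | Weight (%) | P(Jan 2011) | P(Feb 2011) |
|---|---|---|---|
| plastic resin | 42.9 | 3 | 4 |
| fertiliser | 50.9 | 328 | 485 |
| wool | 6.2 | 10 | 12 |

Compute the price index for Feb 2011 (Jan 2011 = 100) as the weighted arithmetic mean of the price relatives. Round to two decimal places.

139.90

plastic resin: 42.9 × (4/3) = 42.9 × 1.333333 = 57.2000
fertiliser: 50.9 × (485/328) = 50.9 × 1.478659 = 75.2637
wool: 6.2 × (12/10) = 6.2 × 1.200000 = 7.4400
Index = Σ wᵢ·(p₁ᵢ/p₀ᵢ) = 57.2000 + 75.2637 + 7.4400 = 139.9037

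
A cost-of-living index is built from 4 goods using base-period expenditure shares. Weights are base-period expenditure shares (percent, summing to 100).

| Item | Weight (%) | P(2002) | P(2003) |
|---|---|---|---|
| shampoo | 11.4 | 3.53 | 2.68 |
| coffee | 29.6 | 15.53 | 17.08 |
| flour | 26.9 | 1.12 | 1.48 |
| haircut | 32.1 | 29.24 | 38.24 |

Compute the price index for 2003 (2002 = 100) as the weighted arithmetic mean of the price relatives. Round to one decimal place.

118.7

shampoo: 11.4 × (2.68/3.53) = 11.4 × 0.759207 = 8.6550
coffee: 29.6 × (17.08/15.53) = 29.6 × 1.099807 = 32.5543
flour: 26.9 × (1.48/1.12) = 26.9 × 1.321429 = 35.5464
haircut: 32.1 × (38.24/29.24) = 32.1 × 1.307798 = 41.9803
Index = Σ wᵢ·(p₁ᵢ/p₀ᵢ) = 8.6550 + 32.5543 + 35.5464 + 41.9803 = 118.7360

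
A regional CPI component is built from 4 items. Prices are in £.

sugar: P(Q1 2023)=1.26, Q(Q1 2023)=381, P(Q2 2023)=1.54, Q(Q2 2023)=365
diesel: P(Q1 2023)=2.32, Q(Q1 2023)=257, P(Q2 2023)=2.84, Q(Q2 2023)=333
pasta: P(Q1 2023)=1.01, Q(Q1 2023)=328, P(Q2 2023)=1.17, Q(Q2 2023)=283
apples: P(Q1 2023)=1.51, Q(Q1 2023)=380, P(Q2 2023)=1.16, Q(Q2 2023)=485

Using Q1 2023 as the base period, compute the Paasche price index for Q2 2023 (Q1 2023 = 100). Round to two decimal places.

Paasche price index uses current-period quantities as weights.
ΣP(Q2 2023)·Q(Q2 2023) = 1.54×365 + 2.84×333 + 1.17×283 + 1.16×485 = 562.1 + 945.72 + 331.11 + 562.6 = 2401.53
ΣP(Q1 2023)·Q(Q2 2023) = 1.26×365 + 2.32×333 + 1.01×283 + 1.51×485 = 459.9 + 772.56 + 285.83 + 732.35 = 2250.64
Index = 2401.53 / 2250.64 × 100 = 106.7043

106.70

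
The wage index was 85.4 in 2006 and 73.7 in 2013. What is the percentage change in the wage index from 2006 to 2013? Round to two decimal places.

-13.70%

Change = (73.7 − 85.4) / 85.4 × 100
       = -11.7 / 85.4 × 100 = -13.7002%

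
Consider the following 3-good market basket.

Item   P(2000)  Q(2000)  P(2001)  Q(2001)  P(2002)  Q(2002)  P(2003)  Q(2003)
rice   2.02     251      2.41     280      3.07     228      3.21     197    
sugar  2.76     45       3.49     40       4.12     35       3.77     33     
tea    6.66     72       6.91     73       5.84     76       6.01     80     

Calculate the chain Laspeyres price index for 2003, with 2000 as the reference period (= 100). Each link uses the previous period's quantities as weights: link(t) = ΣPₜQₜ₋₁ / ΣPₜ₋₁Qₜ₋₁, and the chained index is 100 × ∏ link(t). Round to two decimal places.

127.89

Link 2000→2001:
ΣP(2001)Q(2000) = 2.41×251 + 3.49×45 + 6.91×72 = 604.91 + 157.05 + 497.52 = 1259.48
ΣP(2000)Q(2000) = 2.02×251 + 2.76×45 + 6.66×72 = 507.02 + 124.2 + 479.52 = 1110.74
link = 1259.48/1110.74 = 1.133911
Link 2001→2002:
ΣP(2002)Q(2001) = 3.07×280 + 4.12×40 + 5.84×73 = 859.6 + 164.8 + 426.32 = 1450.72
ΣP(2001)Q(2001) = 2.41×280 + 3.49×40 + 6.91×73 = 674.8 + 139.6 + 504.43 = 1318.83
link = 1450.72/1318.83 = 1.100005
Link 2002→2003:
ΣP(2003)Q(2002) = 3.21×228 + 3.77×35 + 6.01×76 = 731.88 + 131.95 + 456.76 = 1320.59
ΣP(2002)Q(2002) = 3.07×228 + 4.12×35 + 5.84×76 = 699.96 + 144.2 + 443.84 = 1288
link = 1320.59/1288 = 1.025303
Chained index = 100 × 1.133911 × 1.100005 × 1.025303 = 127.8868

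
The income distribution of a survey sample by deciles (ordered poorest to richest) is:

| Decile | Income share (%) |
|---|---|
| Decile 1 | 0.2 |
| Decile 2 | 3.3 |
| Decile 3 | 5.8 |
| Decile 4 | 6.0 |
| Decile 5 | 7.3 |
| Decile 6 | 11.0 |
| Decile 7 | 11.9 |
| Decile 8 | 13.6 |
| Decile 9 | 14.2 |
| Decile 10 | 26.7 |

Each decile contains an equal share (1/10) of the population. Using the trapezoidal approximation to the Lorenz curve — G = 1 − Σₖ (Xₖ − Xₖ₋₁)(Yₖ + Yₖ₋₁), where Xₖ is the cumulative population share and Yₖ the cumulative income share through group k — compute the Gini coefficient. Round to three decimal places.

0.375

Cumulative income shares Yₖ: 0.0020, 0.0350, 0.0930, 0.1530, 0.2260, 0.3360, 0.4550, 0.5910, 0.7330, 1.0000
Σ (Xₖ−Xₖ₋₁)(Yₖ+Yₖ₋₁) = (1/10)(0.0020+0.0000) + (1/10)(0.0350+0.0020) + (1/10)(0.0930+0.0350) + (1/10)(0.1530+0.0930) + (1/10)(0.2260+0.1530) + (1/10)(0.3360+0.2260) + (1/10)(0.4550+0.3360) + (1/10)(0.5910+0.4550) + (1/10)(0.7330+0.5910) + (1/10)(1.0000+0.7330)
  = 0.0002 + 0.0037 + 0.0128 + 0.0246 + 0.0379 + 0.0562 + 0.0791 + 0.1046 + 0.1324 + 0.1733 = 0.6248
G = 1 − 0.6248 = 0.3752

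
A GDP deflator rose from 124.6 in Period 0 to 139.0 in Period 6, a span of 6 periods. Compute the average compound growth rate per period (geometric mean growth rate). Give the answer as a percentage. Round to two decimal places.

Growth factor = (139.0/124.6)^(1/6) = (1.115570)^(1/6) = 1.018395
Growth rate = 1.018395 − 1 = 0.018395 = 1.8395%

1.84%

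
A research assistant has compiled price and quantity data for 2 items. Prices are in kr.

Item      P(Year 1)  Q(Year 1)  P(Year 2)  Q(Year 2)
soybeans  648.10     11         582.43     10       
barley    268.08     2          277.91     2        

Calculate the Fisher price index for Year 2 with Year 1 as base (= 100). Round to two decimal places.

90.88

Laspeyres component (base-period weights):
ΣP(Year 2)Q(Year 1) = 582.43×11 + 277.91×2 = 6406.73 + 555.82 = 6962.55
ΣP(Year 1)Q(Year 1) = 648.10×11 + 268.08×2 = 7129.1 + 536.16 = 7665.26
L = 6962.55 / 7665.26 × 100 = 90.8325
Paasche component (current-period weights):
ΣP(Year 2)Q(Year 2) = 582.43×10 + 277.91×2 = 5824.3 + 555.82 = 6380.12
ΣP(Year 1)Q(Year 2) = 648.10×10 + 268.08×2 = 6481 + 536.16 = 7017.16
P = 6380.12 / 7017.16 × 100 = 90.9217
Fisher = √(L × P) = √(90.8325 × 90.9217) = 90.8771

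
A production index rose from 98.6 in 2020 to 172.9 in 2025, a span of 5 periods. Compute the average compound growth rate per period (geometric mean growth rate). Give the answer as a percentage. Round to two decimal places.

Growth factor = (172.9/98.6)^(1/5) = (1.753550)^(1/5) = 1.118880
Growth rate = 1.118880 − 1 = 0.118880 = 11.8880%

11.89%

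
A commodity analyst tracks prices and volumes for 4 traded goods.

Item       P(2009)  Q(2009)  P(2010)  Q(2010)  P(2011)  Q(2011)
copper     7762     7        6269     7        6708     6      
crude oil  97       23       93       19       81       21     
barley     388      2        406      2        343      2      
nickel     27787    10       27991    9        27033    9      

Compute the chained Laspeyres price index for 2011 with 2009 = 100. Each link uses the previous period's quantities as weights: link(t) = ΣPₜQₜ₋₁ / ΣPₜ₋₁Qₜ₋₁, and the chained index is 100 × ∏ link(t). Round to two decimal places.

Link 2009→2010:
ΣP(2010)Q(2009) = 6269×7 + 93×23 + 406×2 + 27991×10 = 43883 + 2139 + 812 + 279910 = 326744
ΣP(2009)Q(2009) = 7762×7 + 97×23 + 388×2 + 27787×10 = 54334 + 2231 + 776 + 277870 = 335211
link = 326744/335211 = 0.974741
Link 2010→2011:
ΣP(2011)Q(2010) = 6708×7 + 81×19 + 343×2 + 27033×9 = 46956 + 1539 + 686 + 243297 = 292478
ΣP(2010)Q(2010) = 6269×7 + 93×19 + 406×2 + 27991×9 = 43883 + 1767 + 812 + 251919 = 298381
link = 292478/298381 = 0.980217
Chained index = 100 × 0.974741 × 0.980217 = 95.5458

95.55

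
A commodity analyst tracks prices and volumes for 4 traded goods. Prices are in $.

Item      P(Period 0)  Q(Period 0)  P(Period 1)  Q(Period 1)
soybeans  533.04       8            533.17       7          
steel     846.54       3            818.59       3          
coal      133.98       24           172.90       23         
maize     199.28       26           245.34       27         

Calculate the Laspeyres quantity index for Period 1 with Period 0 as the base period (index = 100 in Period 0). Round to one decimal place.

96.9

Laspeyres quantity index uses base-period prices as weights.
ΣP(Period 0)·Q(Period 1) = 533.04×7 + 846.54×3 + 133.98×23 + 199.28×27 = 3731.28 + 2539.62 + 3081.54 + 5380.56 = 14733
ΣP(Period 0)·Q(Period 0) = 533.04×8 + 846.54×3 + 133.98×24 + 199.28×26 = 4264.32 + 2539.62 + 3215.52 + 5181.28 = 15200.74
Index = 14733 / 15200.74 × 100 = 96.9229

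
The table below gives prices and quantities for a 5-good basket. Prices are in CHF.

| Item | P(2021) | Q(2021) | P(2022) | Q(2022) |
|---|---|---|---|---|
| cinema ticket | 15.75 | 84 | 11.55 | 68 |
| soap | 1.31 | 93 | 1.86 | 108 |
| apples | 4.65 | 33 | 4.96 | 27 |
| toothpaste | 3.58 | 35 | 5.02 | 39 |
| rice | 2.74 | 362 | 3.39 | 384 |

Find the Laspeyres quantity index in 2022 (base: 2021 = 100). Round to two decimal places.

Laspeyres quantity index uses base-period prices as weights.
ΣP(2021)·Q(2022) = 15.75×68 + 1.31×108 + 4.65×27 + 3.58×39 + 2.74×384 = 1071 + 141.48 + 125.55 + 139.62 + 1052.16 = 2529.81
ΣP(2021)·Q(2021) = 15.75×84 + 1.31×93 + 4.65×33 + 3.58×35 + 2.74×362 = 1323 + 121.83 + 153.45 + 125.3 + 991.88 = 2715.46
Index = 2529.81 / 2715.46 × 100 = 93.1632

93.16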